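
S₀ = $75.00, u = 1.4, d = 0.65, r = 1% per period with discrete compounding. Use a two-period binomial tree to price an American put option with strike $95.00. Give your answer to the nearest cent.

Risk-neutral probability p = (1 + 0.01 − 0.65)/(1.4 − 0.65) = 0.3600/0.7500 = 0.4800
Terminal stock prices: S_uu = 147, S_ud = 68.25, S_dd = 31.69
Terminal payoffs (K − S): max(-52, 0) = 0, max(26.75, 0) = 26.75, max(63.31, 0) = 63.31
Node u (S = 105): continuation = 1/1.01·[0.4800·0.0000 + 0.5200·26.7500] = 13.7723; exercise value = 0.0000 ≤ continuation, so V_u = 13.7723
Node d (S = 48.75): continuation = 1/1.01·[0.4800·26.7500 + 0.5200·63.3125] = 45.3094; exercise value = 46.2500 > continuation, so V_d = 46.2500 (exercise)
Node 0 (S = 75): continuation = 1/1.01·[0.4800·13.7723 + 0.5200·46.2500] = 30.3571; exercise value = 20.0000 ≤ continuation, so V_0 = 30.3571

$30.36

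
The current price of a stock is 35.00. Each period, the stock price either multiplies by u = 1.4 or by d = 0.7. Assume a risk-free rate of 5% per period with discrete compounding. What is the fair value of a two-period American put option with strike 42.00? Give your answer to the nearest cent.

Risk-neutral probability p = (1 + 0.05 − 0.7)/(1.4 − 0.7) = 0.3500/0.7000 = 0.5000
Terminal stock prices: S_uu = 68.6, S_ud = 34.3, S_dd = 17.15
Terminal payoffs (K − S): max(-26.6, 0) = 0, max(7.7, 0) = 7.7, max(24.85, 0) = 24.85
Node u (S = 49): continuation = 1/1.05·[0.5000·0.0000 + 0.5000·7.7000] = 3.6667; exercise value = 0.0000 ≤ continuation, so V_u = 3.6667
Node d (S = 24.5): continuation = 1/1.05·[0.5000·7.7000 + 0.5000·24.8500] = 15.5000; exercise value = 17.5000 > continuation, so V_d = 17.5000 (exercise)
Node 0 (S = 35): continuation = 1/1.05·[0.5000·3.6667 + 0.5000·17.5000] = 10.0794; exercise value = 7.0000 ≤ continuation, so V_0 = 10.0794

10.08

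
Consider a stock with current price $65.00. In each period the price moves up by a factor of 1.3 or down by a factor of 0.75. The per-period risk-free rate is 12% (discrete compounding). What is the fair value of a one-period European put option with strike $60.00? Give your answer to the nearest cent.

Risk-neutral probability p = (1 + 0.12 − 0.75)/(1.3 − 0.75) = 0.3700/0.5500 = 0.6727
Terminal stock prices: S_u = 84.5, S_d = 48.75
Terminal payoffs (K − S): max(-24.5, 0) = 0, max(11.25, 0) = 11.25
Node 0 (S = 65): V_0 = 1/1.12·[0.6727·0.0000 + 0.3273·11.2500] = 3.2873

$3.29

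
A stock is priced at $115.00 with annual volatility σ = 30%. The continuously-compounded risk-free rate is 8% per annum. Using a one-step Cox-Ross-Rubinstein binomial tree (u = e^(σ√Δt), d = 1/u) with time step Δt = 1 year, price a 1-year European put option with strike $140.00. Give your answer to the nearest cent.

$22.14

CRR parameters: u = e^(σ√Δt) = e^(0.3·√1) = 1.3499, d = 1/u = 0.7408
Per-period rate: rΔt = 0.08·1 = 0.08, so R = e^0.08 = 1.0833
Risk-neutral probability p = (e^0.08 − 0.7408)/(1.3499 − 0.7408) = 0.3425/0.6090 = 0.5623
Terminal stock prices: S_u = 155.2, S_d = 85.19
Terminal payoffs (K − S): max(-15.23, 0) = 0, max(54.81, 0) = 54.81
Node 0 (S = 115): V_0 = e^(−0.08)·[0.5623·0.0000 + 0.4377·54.8059] = 22.1438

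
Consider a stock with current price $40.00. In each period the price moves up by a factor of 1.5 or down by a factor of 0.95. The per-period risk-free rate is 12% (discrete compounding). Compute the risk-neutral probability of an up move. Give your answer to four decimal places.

p = 0.3091

Risk-neutral probability p = (1 + 0.12 − 0.95)/(1.5 − 0.95) = 0.1700/0.5500 = 0.3091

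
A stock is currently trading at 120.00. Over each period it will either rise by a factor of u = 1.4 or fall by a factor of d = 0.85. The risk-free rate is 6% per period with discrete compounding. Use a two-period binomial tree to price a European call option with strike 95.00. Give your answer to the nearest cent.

Risk-neutral probability p = (1 + 0.06 − 0.85)/(1.4 − 0.85) = 0.2100/0.5500 = 0.3818
Terminal stock prices: S_uu = 235.2, S_ud = 142.8, S_dd = 86.7
Terminal payoffs (S − K): max(140.2, 0) = 140.2, max(47.8, 0) = 47.8, max(-8.3, 0) = 0
Node u (S = 168): V_u = 1/1.06·[0.3818·140.2000 + 0.6182·47.8000] = 78.3774
Node d (S = 102): V_d = 1/1.06·[0.3818·47.8000 + 0.6182·0.0000] = 17.2178
Node 0 (S = 120): V_0 = 1/1.06·[0.3818·78.3774 + 0.6182·17.2178] = 38.2733

38.27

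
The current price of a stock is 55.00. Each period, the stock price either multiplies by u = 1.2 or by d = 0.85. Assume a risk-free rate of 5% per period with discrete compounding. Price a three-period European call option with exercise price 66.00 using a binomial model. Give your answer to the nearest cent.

5.16

Risk-neutral probability p = (1 + 0.05 − 0.85)/(1.2 − 0.85) = 0.2000/0.3500 = 0.5714
Terminal stock prices: S_uuu = 95.04, S_uud = 67.32, S_udd = 47.68, S_ddd = 33.78
Terminal payoffs (S − K): max(29.04, 0) = 29.04, max(1.32, 0) = 1.32, max(-18.32, 0) = 0, max(-32.22, 0) = 0
Node uu (S = 79.2): V_uu = 1/1.05·[0.5714·29.0400 + 0.4286·1.3200] = 16.3429
Node ud (S = 56.1): V_ud = 1/1.05·[0.5714·1.3200 + 0.4286·0.0000] = 0.7184
Node dd (S = 39.74): V_dd = 1/1.05·[0.5714·0.0000 + 0.4286·0.0000] = 0.0000
Node u (S = 66): V_u = 1/1.05·[0.5714·16.3429 + 0.4286·0.7184] = 9.1873
Node d (S = 46.75): V_d = 1/1.05·[0.5714·0.7184 + 0.4286·0.0000] = 0.3909
Node 0 (S = 55): V_0 = 1/1.05·[0.5714·9.1873 + 0.4286·0.3909] = 5.1595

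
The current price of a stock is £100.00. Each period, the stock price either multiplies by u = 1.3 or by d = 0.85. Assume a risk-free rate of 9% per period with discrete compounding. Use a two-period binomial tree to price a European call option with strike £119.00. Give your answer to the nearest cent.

Risk-neutral probability p = (1 + 0.09 − 0.85)/(1.3 − 0.85) = 0.2400/0.4500 = 0.5333
Terminal stock prices: S_uu = 169, S_ud = 110.5, S_dd = 72.25
Terminal payoffs (S − K): max(50, 0) = 50, max(-8.5, 0) = 0, max(-46.75, 0) = 0
Node u (S = 130): V_u = 1/1.09·[0.5333·50.0000 + 0.4667·0.0000] = 24.4648
Node d (S = 85): V_d = 1/1.09·[0.5333·0.0000 + 0.4667·0.0000] = 0.0000
Node 0 (S = 100): V_0 = 1/1.09·[0.5333·24.4648 + 0.4667·0.0000] = 11.9706

£11.97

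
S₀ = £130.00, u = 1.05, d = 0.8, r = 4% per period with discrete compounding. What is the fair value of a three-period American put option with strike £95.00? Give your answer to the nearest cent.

£0.04

Risk-neutral probability p = (1 + 0.04 − 0.8)/(1.05 − 0.8) = 0.2400/0.2500 = 0.9600
Terminal stock prices: S_uuu = 150.5, S_uud = 114.7, S_udd = 87.36, S_ddd = 66.56
Terminal payoffs (K − S): max(-55.49, 0) = 0, max(-19.66, 0) = 0, max(7.64, 0) = 7.64, max(28.44, 0) = 28.44
Node uu (S = 143.3): continuation = 1/1.04·[0.9600·0.0000 + 0.0400·0.0000] = 0.0000; exercise value = 0.0000 ≤ continuation, so V_uu = 0.0000
Node ud (S = 109.2): continuation = 1/1.04·[0.9600·0.0000 + 0.0400·7.6400] = 0.2938; exercise value = 0.0000 ≤ continuation, so V_ud = 0.2938
Node dd (S = 83.2): continuation = 1/1.04·[0.9600·7.6400 + 0.0400·28.4400] = 8.1462; exercise value = 11.8000 > continuation, so V_dd = 11.8000 (exercise)
Node u (S = 136.5): continuation = 1/1.04·[0.9600·0.0000 + 0.0400·0.2938] = 0.0113; exercise value = 0.0000 ≤ continuation, so V_u = 0.0113
Node d (S = 104): continuation = 1/1.04·[0.9600·0.2938 + 0.0400·11.8000] = 0.7251; exercise value = 0.0000 ≤ continuation, so V_d = 0.7251
Node 0 (S = 130): continuation = 1/1.04·[0.9600·0.0113 + 0.0400·0.7251] = 0.0383; exercise value = 0.0000 ≤ continuation, so V_0 = 0.0383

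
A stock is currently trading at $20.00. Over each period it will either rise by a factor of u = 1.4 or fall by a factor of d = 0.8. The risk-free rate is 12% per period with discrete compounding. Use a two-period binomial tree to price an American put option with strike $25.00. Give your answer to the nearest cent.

Risk-neutral probability p = (1 + 0.12 − 0.8)/(1.4 − 0.8) = 0.3200/0.6000 = 0.5333
Terminal stock prices: S_uu = 39.2, S_ud = 22.4, S_dd = 12.8
Terminal payoffs (K − S): max(-14.2, 0) = 0, max(2.6, 0) = 2.6, max(12.2, 0) = 12.2
Node u (S = 28): continuation = 1/1.12·[0.5333·0.0000 + 0.4667·2.6000] = 1.0833; exercise value = 0.0000 ≤ continuation, so V_u = 1.0833
Node d (S = 16): continuation = 1/1.12·[0.5333·2.6000 + 0.4667·12.2000] = 6.3214; exercise value = 9.0000 > continuation, so V_d = 9.0000 (exercise)
Node 0 (S = 20): continuation = 1/1.12·[0.5333·1.0833 + 0.4667·9.0000] = 4.2659; exercise value = 5.0000 > continuation, so V_0 = 5.0000 (exercise)

$5.00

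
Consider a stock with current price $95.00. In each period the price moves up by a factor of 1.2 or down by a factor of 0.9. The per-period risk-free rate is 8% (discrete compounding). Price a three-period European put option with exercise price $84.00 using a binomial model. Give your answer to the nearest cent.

$0.75

Risk-neutral probability p = (1 + 0.08 − 0.9)/(1.2 − 0.9) = 0.1800/0.3000 = 0.6000
Terminal stock prices: S_uuu = 164.2, S_uud = 123.1, S_udd = 92.34, S_ddd = 69.26
Terminal payoffs (K − S): max(-80.16, 0) = 0, max(-39.12, 0) = 0, max(-8.34, 0) = 0, max(14.74, 0) = 14.74
Node uu (S = 136.8): V_uu = 1/1.08·[0.6000·0.0000 + 0.4000·0.0000] = 0.0000
Node ud (S = 102.6): V_ud = 1/1.08·[0.6000·0.0000 + 0.4000·0.0000] = 0.0000
Node dd (S = 76.95): V_dd = 1/1.08·[0.6000·0.0000 + 0.4000·14.7450] = 5.4611
Node u (S = 114): V_u = 1/1.08·[0.6000·0.0000 + 0.4000·0.0000] = 0.0000
Node d (S = 85.5): V_d = 1/1.08·[0.6000·0.0000 + 0.4000·5.4611] = 2.0226
Node 0 (S = 95): V_0 = 1/1.08·[0.6000·0.0000 + 0.4000·2.0226] = 0.7491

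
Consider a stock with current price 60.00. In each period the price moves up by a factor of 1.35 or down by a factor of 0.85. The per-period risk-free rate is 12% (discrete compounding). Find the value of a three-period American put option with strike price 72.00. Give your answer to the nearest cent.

12.00

Risk-neutral probability p = (1 + 0.12 − 0.85)/(1.35 − 0.85) = 0.2700/0.5000 = 0.5400
Terminal stock prices: S_uuu = 147.6, S_uud = 92.95, S_udd = 58.52, S_ddd = 36.85
Terminal payoffs (K − S): max(-75.62, 0) = 0, max(-20.95, 0) = 0, max(13.48, 0) = 13.48, max(35.15, 0) = 35.15
Node uu (S = 109.4): continuation = 1/1.12·[0.5400·0.0000 + 0.4600·0.0000] = 0.0000; exercise value = 0.0000 ≤ continuation, so V_uu = 0.0000
Node ud (S = 68.85): continuation = 1/1.12·[0.5400·0.0000 + 0.4600·13.4775] = 5.5354; exercise value = 3.1500 ≤ continuation, so V_ud = 5.5354
Node dd (S = 43.35): continuation = 1/1.12·[0.5400·13.4775 + 0.4600·35.1525] = 20.9357; exercise value = 28.6500 > continuation, so V_dd = 28.6500 (exercise)
Node u (S = 81): continuation = 1/1.12·[0.5400·0.0000 + 0.4600·5.5354] = 2.2735; exercise value = 0.0000 ≤ continuation, so V_u = 2.2735
Node d (S = 51): continuation = 1/1.12·[0.5400·5.5354 + 0.4600·28.6500] = 14.4358; exercise value = 21.0000 > continuation, so V_d = 21.0000 (exercise)
Node 0 (S = 60): continuation = 1/1.12·[0.5400·2.2735 + 0.4600·21.0000] = 9.7211; exercise value = 12.0000 > continuation, so V_0 = 12.0000 (exercise)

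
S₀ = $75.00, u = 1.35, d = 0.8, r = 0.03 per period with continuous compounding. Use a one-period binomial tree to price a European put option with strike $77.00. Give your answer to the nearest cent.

$9.58

Risk-neutral probability p = (e^0.03 − 0.8)/(1.35 − 0.8) = 0.2305/0.5500 = 0.4190
Terminal stock prices: S_u = 101.2, S_d = 60
Terminal payoffs (K − S): max(-24.25, 0) = 0, max(17, 0) = 17
Node 0 (S = 75): V_0 = e^(−0.03)·[0.4190·0.0000 + 0.5810·17.0000] = 9.5850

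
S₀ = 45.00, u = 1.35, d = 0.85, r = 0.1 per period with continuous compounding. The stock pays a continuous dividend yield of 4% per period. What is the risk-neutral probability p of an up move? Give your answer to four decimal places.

Per-period risk-free factor R = e^0.1 = 1.1052; dividend-adjusted growth = e^(0.1−0.04) = 1.0618.
Risk-neutral probability p = (1.0618 − 0.85)/(1.35 − 0.85) = 0.2118/0.5000 = 0.4237

p = 0.4237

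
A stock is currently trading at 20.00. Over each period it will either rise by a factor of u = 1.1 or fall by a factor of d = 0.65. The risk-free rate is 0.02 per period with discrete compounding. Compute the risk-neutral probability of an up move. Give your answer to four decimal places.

p = 0.8222

Risk-neutral probability p = (1 + 0.02 − 0.65)/(1.1 − 0.65) = 0.3700/0.4500 = 0.8222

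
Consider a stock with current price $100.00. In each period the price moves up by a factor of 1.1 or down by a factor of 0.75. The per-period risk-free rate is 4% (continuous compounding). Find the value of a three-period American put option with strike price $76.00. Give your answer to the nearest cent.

Risk-neutral probability p = (e^0.04 − 0.75)/(1.1 − 0.75) = 0.2908/0.3500 = 0.8309
Terminal stock prices: S_uuu = 133.1, S_uud = 90.75, S_udd = 61.88, S_ddd = 42.19
Terminal payoffs (K − S): max(-57.1, 0) = 0, max(-14.75, 0) = 0, max(14.12, 0) = 14.12, max(33.81, 0) = 33.81
Node uu (S = 121): continuation = e^(−0.04)·[0.8309·0.0000 + 0.1691·0.0000] = 0.0000; exercise value = 0.0000 ≤ continuation, so V_uu = 0.0000
Node ud (S = 82.5): continuation = e^(−0.04)·[0.8309·0.0000 + 0.1691·14.1250] = 2.2950; exercise value = 0.0000 ≤ continuation, so V_ud = 2.2950
Node dd (S = 56.25): continuation = e^(−0.04)·[0.8309·14.1250 + 0.1691·33.8125] = 16.7700; exercise value = 19.7500 > continuation, so V_dd = 19.7500 (exercise)
Node u (S = 110): continuation = e^(−0.04)·[0.8309·0.0000 + 0.1691·2.2950] = 0.3729; exercise value = 0.0000 ≤ continuation, so V_u = 0.3729
Node d (S = 75): continuation = e^(−0.04)·[0.8309·2.2950 + 0.1691·19.7500] = 5.0412; exercise value = 1.0000 ≤ continuation, so V_d = 5.0412
Node 0 (S = 100): continuation = e^(−0.04)·[0.8309·0.3729 + 0.1691·5.0412] = 1.1168; exercise value = 0.0000 ≤ continuation, so V_0 = 1.1168

$1.12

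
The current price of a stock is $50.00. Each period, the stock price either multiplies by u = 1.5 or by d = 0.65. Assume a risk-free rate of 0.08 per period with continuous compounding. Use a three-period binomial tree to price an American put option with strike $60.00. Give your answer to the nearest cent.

Risk-neutral probability p = (e^0.08 − 0.65)/(1.5 − 0.65) = 0.4333/0.8500 = 0.5097
Terminal stock prices: S_uuu = 168.8, S_uud = 73.12, S_udd = 31.69, S_ddd = 13.73
Terminal payoffs (K − S): max(-108.8, 0) = 0, max(-13.12, 0) = 0, max(28.31, 0) = 28.31, max(46.27, 0) = 46.27
Node uu (S = 112.5): continuation = e^(−0.08)·[0.5097·0.0000 + 0.4903·0.0000] = 0.0000; exercise value = 0.0000 ≤ continuation, so V_uu = 0.0000
Node ud (S = 48.75): continuation = e^(−0.08)·[0.5097·0.0000 + 0.4903·28.3125] = 12.8131; exercise value = 11.2500 ≤ continuation, so V_ud = 12.8131
Node dd (S = 21.13): continuation = e^(−0.08)·[0.5097·28.3125 + 0.4903·46.2687] = 34.2620; exercise value = 38.8750 > continuation, so V_dd = 38.8750 (exercise)
Node u (S = 75): continuation = e^(−0.08)·[0.5097·0.0000 + 0.4903·12.8131] = 5.7987; exercise value = 0.0000 ≤ continuation, so V_u = 5.7987
Node d (S = 32.5): continuation = e^(−0.08)·[0.5097·12.8131 + 0.4903·38.8750] = 23.6225; exercise value = 27.5000 > continuation, so V_d = 27.5000 (exercise)
Node 0 (S = 50): continuation = e^(−0.08)·[0.5097·5.7987 + 0.4903·27.5000] = 15.1740; exercise value = 10.0000 ≤ continuation, so V_0 = 15.1740

$15.17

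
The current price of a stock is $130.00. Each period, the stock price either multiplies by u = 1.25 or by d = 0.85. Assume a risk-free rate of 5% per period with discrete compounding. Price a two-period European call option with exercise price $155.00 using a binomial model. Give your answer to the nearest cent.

Risk-neutral probability p = (1 + 0.05 − 0.85)/(1.25 − 0.85) = 0.2000/0.4000 = 0.5000
Terminal stock prices: S_uu = 203.1, S_ud = 138.1, S_dd = 93.92
Terminal payoffs (S − K): max(48.12, 0) = 48.12, max(-16.88, 0) = 0, max(-61.08, 0) = 0
Node u (S = 162.5): V_u = 1/1.05·[0.5000·48.1250 + 0.5000·0.0000] = 22.9167
Node d (S = 110.5): V_d = 1/1.05·[0.5000·0.0000 + 0.5000·0.0000] = 0.0000
Node 0 (S = 130): V_0 = 1/1.05·[0.5000·22.9167 + 0.5000·0.0000] = 10.9127

$10.91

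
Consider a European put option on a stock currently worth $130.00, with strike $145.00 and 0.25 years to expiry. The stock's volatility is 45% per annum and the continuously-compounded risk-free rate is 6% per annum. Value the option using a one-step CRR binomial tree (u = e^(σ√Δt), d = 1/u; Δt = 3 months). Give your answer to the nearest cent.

CRR parameters: u = e^(σ√Δt) = e^(0.45·√0.25) = 1.2523, d = 1/u = 0.7985
Per-period rate: rΔt = 0.06·0.25 = 0.015, so R = e^0.015 = 1.0151
Risk-neutral probability p = (e^0.015 − 0.7985)/(1.2523 − 0.7985) = 0.2166/0.4538 = 0.4773
Terminal stock prices: S_u = 162.8, S_d = 103.8
Terminal payoffs (K − S): max(-17.8, 0) = 0, max(41.19, 0) = 41.19
Node 0 (S = 130): V_0 = e^(−0.015)·[0.4773·0.0000 + 0.5227·41.1929] = 21.2114

$21.21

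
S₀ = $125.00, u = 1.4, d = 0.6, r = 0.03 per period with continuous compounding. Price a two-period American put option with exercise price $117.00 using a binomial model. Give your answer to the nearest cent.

$21.64

Risk-neutral probability p = (e^0.03 − 0.6)/(1.4 − 0.6) = 0.4305/0.8000 = 0.5381
Terminal stock prices: S_uu = 245, S_ud = 105, S_dd = 45
Terminal payoffs (K − S): max(-128, 0) = 0, max(12, 0) = 12, max(72, 0) = 72
Node u (S = 175): continuation = e^(−0.03)·[0.5381·0.0000 + 0.4619·12.0000] = 5.3794; exercise value = 0.0000 ≤ continuation, so V_u = 5.3794
Node d (S = 75): continuation = e^(−0.03)·[0.5381·12.0000 + 0.4619·72.0000] = 38.5421; exercise value = 42.0000 > continuation, so V_d = 42.0000 (exercise)
Node 0 (S = 125): continuation = e^(−0.03)·[0.5381·5.3794 + 0.4619·42.0000] = 21.6367; exercise value = 0.0000 ≤ continuation, so V_0 = 21.6367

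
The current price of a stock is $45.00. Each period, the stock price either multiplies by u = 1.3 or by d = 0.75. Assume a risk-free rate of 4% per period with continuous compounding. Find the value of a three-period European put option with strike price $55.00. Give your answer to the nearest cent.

Risk-neutral probability p = (e^0.04 − 0.75)/(1.3 − 0.75) = 0.2908/0.5500 = 0.5287
Terminal stock prices: S_uuu = 98.87, S_uud = 57.04, S_udd = 32.91, S_ddd = 18.98
Terminal payoffs (K − S): max(-43.87, 0) = 0, max(-2.038, 0) = 0, max(22.09, 0) = 22.09, max(36.02, 0) = 36.02
Node uu (S = 76.05): V_uu = e^(−0.04)·[0.5287·0.0000 + 0.4713·0.0000] = 0.0000
Node ud (S = 43.88): V_ud = e^(−0.04)·[0.5287·0.0000 + 0.4713·22.0938] = 10.0035
Node dd (S = 25.31): V_dd = e^(−0.04)·[0.5287·22.0938 + 0.4713·36.0156] = 27.5309
Node u (S = 58.5): V_u = e^(−0.04)·[0.5287·0.0000 + 0.4713·10.0035] = 4.5293
Node d (S = 33.75): V_d = e^(−0.04)·[0.5287·10.0035 + 0.4713·27.5309] = 17.5472
Node 0 (S = 45): V_0 = e^(−0.04)·[0.5287·4.5293 + 0.4713·17.5472] = 10.2459

$10.25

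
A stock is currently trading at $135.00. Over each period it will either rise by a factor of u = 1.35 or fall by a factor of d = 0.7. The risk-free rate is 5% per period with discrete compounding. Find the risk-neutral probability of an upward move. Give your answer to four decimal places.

Risk-neutral probability p = (1 + 0.05 − 0.7)/(1.35 − 0.7) = 0.3500/0.6500 = 0.5385

p = 0.5385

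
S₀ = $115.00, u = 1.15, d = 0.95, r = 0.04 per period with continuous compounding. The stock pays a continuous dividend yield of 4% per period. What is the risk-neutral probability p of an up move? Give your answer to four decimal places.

Per-period risk-free factor R = e^0.04 = 1.0408; dividend-adjusted growth = e^(0.04−0.04) = 1.0000.
Risk-neutral probability p = (1.0000 − 0.95)/(1.15 − 0.95) = 0.0500/0.2000 = 0.2500

p = 0.2500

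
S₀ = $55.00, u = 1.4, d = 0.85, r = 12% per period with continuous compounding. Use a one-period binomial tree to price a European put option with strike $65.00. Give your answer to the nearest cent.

Risk-neutral probability p = (e^0.12 − 0.85)/(1.4 − 0.85) = 0.2775/0.5500 = 0.5045
Terminal stock prices: S_u = 77, S_d = 46.75
Terminal payoffs (K − S): max(-12, 0) = 0, max(18.25, 0) = 18.25
Node 0 (S = 55): V_0 = e^(−0.12)·[0.5045·0.0000 + 0.4955·18.2500] = 8.0197

$8.02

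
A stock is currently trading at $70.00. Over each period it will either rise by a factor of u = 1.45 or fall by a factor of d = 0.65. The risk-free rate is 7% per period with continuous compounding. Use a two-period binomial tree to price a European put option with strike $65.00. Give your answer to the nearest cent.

$6.86

Risk-neutral probability p = (e^0.07 − 0.65)/(1.45 − 0.65) = 0.4225/0.8000 = 0.5281
Terminal stock prices: S_uu = 147.2, S_ud = 65.98, S_dd = 29.58
Terminal payoffs (K − S): max(-82.18, 0) = 0, max(-0.975, 0) = 0, max(35.42, 0) = 35.42
Node u (S = 101.5): V_u = e^(−0.07)·[0.5281·0.0000 + 0.4719·0.0000] = 0.0000
Node d (S = 45.5): V_d = e^(−0.07)·[0.5281·0.0000 + 0.4719·35.4250] = 15.5857
Node 0 (S = 70): V_0 = e^(−0.07)·[0.5281·0.0000 + 0.4719·15.5857] = 6.8572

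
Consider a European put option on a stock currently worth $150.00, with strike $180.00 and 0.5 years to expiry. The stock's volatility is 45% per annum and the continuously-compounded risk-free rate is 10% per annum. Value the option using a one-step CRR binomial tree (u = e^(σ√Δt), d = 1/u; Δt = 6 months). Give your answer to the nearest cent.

$33.69

CRR parameters: u = e^(σ√Δt) = e^(0.45·√0.5) = 1.3746, d = 1/u = 0.7275
Per-period rate: rΔt = 0.1·0.5 = 0.05, so R = e^0.05 = 1.0513
Risk-neutral probability p = (e^0.05 − 0.7275)/(1.3746 − 0.7275) = 0.3238/0.6472 = 0.5003
Terminal stock prices: S_u = 206.2, S_d = 109.1
Terminal payoffs (K − S): max(-26.2, 0) = 0, max(70.88, 0) = 70.88
Node 0 (S = 150): V_0 = e^(−0.05)·[0.5003·0.0000 + 0.4997·70.8812] = 33.6895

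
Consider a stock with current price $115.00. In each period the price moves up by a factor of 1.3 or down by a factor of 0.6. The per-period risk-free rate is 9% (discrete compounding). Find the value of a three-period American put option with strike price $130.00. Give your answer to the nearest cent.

$25.43

Risk-neutral probability p = (1 + 0.09 − 0.6)/(1.3 − 0.6) = 0.4900/0.7000 = 0.7000
Terminal stock prices: S_uuu = 252.7, S_uud = 116.6, S_udd = 53.82, S_ddd = 24.84
Terminal payoffs (K − S): max(-122.7, 0) = 0, max(13.39, 0) = 13.39, max(76.18, 0) = 76.18, max(105.2, 0) = 105.2
Node uu (S = 194.4): continuation = 1/1.09·[0.7000·0.0000 + 0.3000·13.3900] = 3.6853; exercise value = 0.0000 ≤ continuation, so V_uu = 3.6853
Node ud (S = 89.7): continuation = 1/1.09·[0.7000·13.3900 + 0.3000·76.1800] = 29.5661; exercise value = 40.3000 > continuation, so V_ud = 40.3000 (exercise)
Node dd (S = 41.4): continuation = 1/1.09·[0.7000·76.1800 + 0.3000·105.1600] = 77.8661; exercise value = 88.6000 > continuation, so V_dd = 88.6000 (exercise)
Node u (S = 149.5): continuation = 1/1.09·[0.7000·3.6853 + 0.3000·40.3000] = 13.4585; exercise value = 0.0000 ≤ continuation, so V_u = 13.4585
Node d (S = 69): continuation = 1/1.09·[0.7000·40.3000 + 0.3000·88.6000] = 50.2661; exercise value = 61.0000 > continuation, so V_d = 61.0000 (exercise)
Node 0 (S = 115): continuation = 1/1.09·[0.7000·13.4585 + 0.3000·61.0000] = 25.4320; exercise value = 15.0000 ≤ continuation, so V_0 = 25.4320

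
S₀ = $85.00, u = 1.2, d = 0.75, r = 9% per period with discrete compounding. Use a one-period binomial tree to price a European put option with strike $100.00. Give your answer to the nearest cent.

$8.13

Risk-neutral probability p = (1 + 0.09 − 0.75)/(1.2 − 0.75) = 0.3400/0.4500 = 0.7556
Terminal stock prices: S_u = 102, S_d = 63.75
Terminal payoffs (K − S): max(-2, 0) = 0, max(36.25, 0) = 36.25
Node 0 (S = 85): V_0 = 1/1.09·[0.7556·0.0000 + 0.2444·36.2500] = 8.1295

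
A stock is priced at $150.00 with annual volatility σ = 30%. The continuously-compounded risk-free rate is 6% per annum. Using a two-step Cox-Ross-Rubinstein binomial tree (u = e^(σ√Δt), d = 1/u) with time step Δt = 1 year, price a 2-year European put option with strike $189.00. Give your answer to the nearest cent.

CRR parameters: u = e^(σ√Δt) = e^(0.3·√1) = 1.3499, d = 1/u = 0.7408
Per-period rate: rΔt = 0.06·1 = 0.06, so R = e^0.06 = 1.0618
Risk-neutral probability p = (e^0.06 − 0.7408)/(1.3499 − 0.7408) = 0.3210/0.6090 = 0.5271
Terminal stock prices: S_uu = 273.3, S_ud = 150, S_dd = 82.32
Terminal payoffs (K − S): max(-84.32, 0) = 0, max(39, 0) = 39, max(106.7, 0) = 106.7
Node u (S = 202.5): V_u = e^(−0.06)·[0.5271·0.0000 + 0.4729·39.0000] = 17.3695
Node d (S = 111.1): V_d = e^(−0.06)·[0.5271·39.0000 + 0.4729·106.6783] = 66.8708
Node 0 (S = 150): V_0 = e^(−0.06)·[0.5271·17.3695 + 0.4729·66.8708] = 38.4044

$38.40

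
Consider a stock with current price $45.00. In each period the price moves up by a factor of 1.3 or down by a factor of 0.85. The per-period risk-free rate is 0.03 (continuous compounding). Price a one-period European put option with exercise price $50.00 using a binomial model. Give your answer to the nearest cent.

Risk-neutral probability p = (e^0.03 − 0.85)/(1.3 − 0.85) = 0.1805/0.4500 = 0.4010
Terminal stock prices: S_u = 58.5, S_d = 38.25
Terminal payoffs (K − S): max(-8.5, 0) = 0, max(11.75, 0) = 11.75
Node 0 (S = 45): V_0 = e^(−0.03)·[0.4010·0.0000 + 0.5990·11.7500] = 6.8301

$6.83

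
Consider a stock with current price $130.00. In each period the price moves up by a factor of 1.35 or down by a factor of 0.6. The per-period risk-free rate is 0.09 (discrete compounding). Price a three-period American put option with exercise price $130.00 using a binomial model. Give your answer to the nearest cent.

Risk-neutral probability p = (1 + 0.09 − 0.6)/(1.35 − 0.6) = 0.4900/0.7500 = 0.6533
Terminal stock prices: S_uuu = 319.8, S_uud = 142.2, S_udd = 63.18, S_ddd = 28.08
Terminal payoffs (K − S): max(-189.8, 0) = 0, max(-12.16, 0) = 0, max(66.82, 0) = 66.82, max(101.9, 0) = 101.9
Node uu (S = 236.9): continuation = 1/1.09·[0.6533·0.0000 + 0.3467·0.0000] = 0.0000; exercise value = 0.0000 ≤ continuation, so V_uu = 0.0000
Node ud (S = 105.3): continuation = 1/1.09·[0.6533·0.0000 + 0.3467·66.8200] = 21.2516; exercise value = 24.7000 > continuation, so V_ud = 24.7000 (exercise)
Node dd (S = 46.8): continuation = 1/1.09·[0.6533·66.8200 + 0.3467·101.9200] = 72.4661; exercise value = 83.2000 > continuation, so V_dd = 83.2000 (exercise)
Node u (S = 175.5): continuation = 1/1.09·[0.6533·0.0000 + 0.3467·24.7000] = 7.8557; exercise value = 0.0000 ≤ continuation, so V_u = 7.8557
Node d (S = 78): continuation = 1/1.09·[0.6533·24.7000 + 0.3467·83.2000] = 41.2661; exercise value = 52.0000 > continuation, so V_d = 52.0000 (exercise)
Node 0 (S = 130): continuation = 1/1.09·[0.6533·7.8557 + 0.3467·52.0000] = 21.2468; exercise value = 0.0000 ≤ continuation, so V_0 = 21.2468

$21.25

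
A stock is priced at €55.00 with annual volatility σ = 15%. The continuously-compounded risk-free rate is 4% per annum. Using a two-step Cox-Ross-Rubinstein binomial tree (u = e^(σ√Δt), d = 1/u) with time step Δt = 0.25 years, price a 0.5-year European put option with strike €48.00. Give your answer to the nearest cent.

CRR parameters: u = e^(σ√Δt) = e^(0.15·√0.25) = 1.0779, d = 1/u = 0.9277
Per-period rate: rΔt = 0.04·0.25 = 0.01, so R = e^0.01 = 1.0101
Risk-neutral probability p = (e^0.01 − 0.9277)/(1.0779 − 0.9277) = 0.0823/0.1501 = 0.5482
Terminal stock prices: S_uu = 63.9, S_ud = 55, S_dd = 47.34
Terminal payoffs (K − S): max(-15.9, 0) = 0, max(-7, 0) = 0, max(0.6611, 0) = 0.6611
Node u (S = 59.28): V_u = e^(−0.01)·[0.5482·0.0000 + 0.4518·0.0000] = 0.0000
Node d (S = 51.03): V_d = e^(−0.01)·[0.5482·0.0000 + 0.4518·0.6611] = 0.2957
Node 0 (S = 55): V_0 = e^(−0.01)·[0.5482·0.0000 + 0.4518·0.2957] = 0.1323

€0.13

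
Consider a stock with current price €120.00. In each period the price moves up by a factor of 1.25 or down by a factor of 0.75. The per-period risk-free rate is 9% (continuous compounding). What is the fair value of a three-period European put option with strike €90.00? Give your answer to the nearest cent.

€1.77

Risk-neutral probability p = (e^0.09 − 0.75)/(1.25 − 0.75) = 0.3442/0.5000 = 0.6883
Terminal stock prices: S_uuu = 234.4, S_uud = 140.6, S_udd = 84.38, S_ddd = 50.62
Terminal payoffs (K − S): max(-144.4, 0) = 0, max(-50.62, 0) = 0, max(5.625, 0) = 5.625, max(39.38, 0) = 39.38
Node uu (S = 187.5): V_uu = e^(−0.09)·[0.6883·0.0000 + 0.3117·0.0000] = 0.0000
Node ud (S = 112.5): V_ud = e^(−0.09)·[0.6883·0.0000 + 0.3117·5.6250] = 1.6022
Node dd (S = 67.5): V_dd = e^(−0.09)·[0.6883·5.6250 + 0.3117·39.3750] = 14.7538
Node u (S = 150): V_u = e^(−0.09)·[0.6883·0.0000 + 0.3117·1.6022] = 0.4563
Node d (S = 90): V_d = e^(−0.09)·[0.6883·1.6022 + 0.3117·14.7538] = 5.2102
Node 0 (S = 120): V_0 = e^(−0.09)·[0.6883·0.4563 + 0.3117·5.2102] = 1.7711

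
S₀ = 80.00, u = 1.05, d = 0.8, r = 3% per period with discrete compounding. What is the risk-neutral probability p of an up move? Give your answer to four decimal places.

p = 0.9200

Risk-neutral probability p = (1 + 0.03 − 0.8)/(1.05 − 0.8) = 0.2300/0.2500 = 0.9200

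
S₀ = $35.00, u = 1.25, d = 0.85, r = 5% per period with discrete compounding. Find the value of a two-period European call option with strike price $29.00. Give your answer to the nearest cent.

Risk-neutral probability p = (1 + 0.05 − 0.85)/(1.25 − 0.85) = 0.2000/0.4000 = 0.5000
Terminal stock prices: S_uu = 54.69, S_ud = 37.19, S_dd = 25.29
Terminal payoffs (S − K): max(25.69, 0) = 25.69, max(8.188, 0) = 8.188, max(-3.713, 0) = 0
Node u (S = 43.75): V_u = 1/1.05·[0.5000·25.6875 + 0.5000·8.1875] = 16.1310
Node d (S = 29.75): V_d = 1/1.05·[0.5000·8.1875 + 0.5000·0.0000] = 3.8988
Node 0 (S = 35): V_0 = 1/1.05·[0.5000·16.1310 + 0.5000·3.8988] = 9.5380

$9.54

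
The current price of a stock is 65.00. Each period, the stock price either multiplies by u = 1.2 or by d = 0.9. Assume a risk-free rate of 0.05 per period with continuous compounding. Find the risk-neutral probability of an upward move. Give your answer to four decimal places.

Risk-neutral probability p = (e^0.05 − 0.9)/(1.2 − 0.9) = 0.1513/0.3000 = 0.5042

p = 0.5042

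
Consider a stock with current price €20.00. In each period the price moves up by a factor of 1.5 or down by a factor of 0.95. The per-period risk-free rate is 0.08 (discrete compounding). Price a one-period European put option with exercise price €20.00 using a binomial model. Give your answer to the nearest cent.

€0.71

Risk-neutral probability p = (1 + 0.08 − 0.95)/(1.5 − 0.95) = 0.1300/0.5500 = 0.2364
Terminal stock prices: S_u = 30, S_d = 19
Terminal payoffs (K − S): max(-10, 0) = 0, max(1, 0) = 1
Node 0 (S = 20): V_0 = 1/1.08·[0.2364·0.0000 + 0.7636·1.0000] = 0.7071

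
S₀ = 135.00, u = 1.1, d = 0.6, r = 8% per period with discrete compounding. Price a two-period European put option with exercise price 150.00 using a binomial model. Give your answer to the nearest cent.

4.15

Risk-neutral probability p = (1 + 0.08 − 0.6)/(1.1 − 0.6) = 0.4800/0.5000 = 0.9600
Terminal stock prices: S_uu = 163.4, S_ud = 89.1, S_dd = 48.6
Terminal payoffs (K − S): max(-13.35, 0) = 0, max(60.9, 0) = 60.9, max(101.4, 0) = 101.4
Node u (S = 148.5): V_u = 1/1.08·[0.9600·0.0000 + 0.0400·60.9000] = 2.2556
Node d (S = 81): V_d = 1/1.08·[0.9600·60.9000 + 0.0400·101.4000] = 57.8889
Node 0 (S = 135): V_0 = 1/1.08·[0.9600·2.2556 + 0.0400·57.8889] = 4.1490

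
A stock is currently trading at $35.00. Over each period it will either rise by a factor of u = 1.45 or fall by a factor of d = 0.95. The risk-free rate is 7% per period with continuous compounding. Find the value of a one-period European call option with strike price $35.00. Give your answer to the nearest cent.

Risk-neutral probability p = (e^0.07 − 0.95)/(1.45 − 0.95) = 0.1225/0.5000 = 0.2450
Terminal stock prices: S_u = 50.75, S_d = 33.25
Terminal payoffs (S − K): max(15.75, 0) = 15.75, max(-1.75, 0) = 0
Node 0 (S = 35): V_0 = e^(−0.07)·[0.2450·15.7500 + 0.7550·0.0000] = 3.5981

$3.60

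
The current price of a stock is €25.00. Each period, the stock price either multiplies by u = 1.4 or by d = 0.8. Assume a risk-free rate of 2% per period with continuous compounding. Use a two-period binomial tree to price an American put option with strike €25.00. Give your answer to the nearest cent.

€3.46

Risk-neutral probability p = (e^0.02 − 0.8)/(1.4 − 0.8) = 0.2202/0.6000 = 0.3670
Terminal stock prices: S_uu = 49, S_ud = 28, S_dd = 16
Terminal payoffs (K − S): max(-24, 0) = 0, max(-3, 0) = 0, max(9, 0) = 9
Node u (S = 35): continuation = e^(−0.02)·[0.3670·0.0000 + 0.6330·0.0000] = 0.0000; exercise value = 0.0000 ≤ continuation, so V_u = 0.0000
Node d (S = 20): continuation = e^(−0.02)·[0.3670·0.0000 + 0.6330·9.0000] = 5.5842; exercise value = 5.0000 ≤ continuation, so V_d = 5.5842
Node 0 (S = 25): continuation = e^(−0.02)·[0.3670·0.0000 + 0.6330·5.5842] = 3.4648; exercise value = 0.0000 ≤ continuation, so V_0 = 3.4648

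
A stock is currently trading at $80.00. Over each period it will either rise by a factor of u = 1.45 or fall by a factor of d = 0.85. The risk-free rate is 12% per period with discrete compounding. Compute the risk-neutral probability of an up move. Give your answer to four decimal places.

Risk-neutral probability p = (1 + 0.12 − 0.85)/(1.45 − 0.85) = 0.2700/0.6000 = 0.4500

p = 0.4500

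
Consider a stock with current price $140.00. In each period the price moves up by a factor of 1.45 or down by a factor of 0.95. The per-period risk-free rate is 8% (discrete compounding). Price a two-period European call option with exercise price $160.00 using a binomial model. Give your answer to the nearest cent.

Risk-neutral probability p = (1 + 0.08 − 0.95)/(1.45 − 0.95) = 0.1300/0.5000 = 0.2600
Terminal stock prices: S_uu = 294.4, S_ud = 192.8, S_dd = 126.3
Terminal payoffs (S − K): max(134.4, 0) = 134.4, max(32.85, 0) = 32.85, max(-33.65, 0) = 0
Node u (S = 203): V_u = 1/1.08·[0.2600·134.3500 + 0.7400·32.8500] = 54.8519
Node d (S = 133): V_d = 1/1.08·[0.2600·32.8500 + 0.7400·0.0000] = 7.9083
Node 0 (S = 140): V_0 = 1/1.08·[0.2600·54.8519 + 0.7400·7.9083] = 18.6237

$18.62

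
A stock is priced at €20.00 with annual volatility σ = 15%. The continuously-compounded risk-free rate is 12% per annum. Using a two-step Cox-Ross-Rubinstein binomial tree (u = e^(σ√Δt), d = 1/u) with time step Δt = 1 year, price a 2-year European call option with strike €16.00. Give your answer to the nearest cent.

CRR parameters: u = e^(σ√Δt) = e^(0.15·√1) = 1.1618, d = 1/u = 0.8607
Per-period rate: rΔt = 0.12·1 = 0.12, so R = e^0.12 = 1.1275
Risk-neutral probability p = (e^0.12 − 0.8607)/(1.1618 − 0.8607) = 0.2668/0.3011 = 0.8860
Terminal stock prices: S_uu = 27, S_ud = 20, S_dd = 14.82
Terminal payoffs (S − K): max(11, 0) = 11, max(4, 0) = 4, max(-1.184, 0) = 0
Node u (S = 23.24): V_u = e^(−0.12)·[0.8860·10.9972 + 0.1140·4.0000] = 9.0460
Node d (S = 17.21): V_d = e^(−0.12)·[0.8860·4.0000 + 0.1140·0.0000] = 3.1431
Node 0 (S = 20): V_0 = e^(−0.12)·[0.8860·9.0460 + 0.1140·3.1431] = 7.4261

€7.43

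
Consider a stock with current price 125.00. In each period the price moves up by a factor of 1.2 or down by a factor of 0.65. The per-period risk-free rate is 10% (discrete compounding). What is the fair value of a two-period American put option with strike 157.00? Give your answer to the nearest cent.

Risk-neutral probability p = (1 + 0.1 − 0.65)/(1.2 − 0.65) = 0.4500/0.5500 = 0.8182
Terminal stock prices: S_uu = 180, S_ud = 97.5, S_dd = 52.81
Terminal payoffs (K − S): max(-23, 0) = 0, max(59.5, 0) = 59.5, max(104.2, 0) = 104.2
Node u (S = 150): continuation = 1/1.1·[0.8182·0.0000 + 0.1818·59.5000] = 9.8347; exercise value = 7.0000 ≤ continuation, so V_u = 9.8347
Node d (S = 81.25): continuation = 1/1.1·[0.8182·59.5000 + 0.1818·104.1875] = 61.4773; exercise value = 75.7500 > continuation, so V_d = 75.7500 (exercise)
Node 0 (S = 125): continuation = 1/1.1·[0.8182·9.8347 + 0.1818·75.7500] = 19.8357; exercise value = 32.0000 > continuation, so V_0 = 32.0000 (exercise)

32.00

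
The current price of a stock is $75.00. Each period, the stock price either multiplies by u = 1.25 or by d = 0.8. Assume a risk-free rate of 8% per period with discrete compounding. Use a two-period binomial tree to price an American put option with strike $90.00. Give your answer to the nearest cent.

Risk-neutral probability p = (1 + 0.08 − 0.8)/(1.25 − 0.8) = 0.2800/0.4500 = 0.6222
Terminal stock prices: S_uu = 117.2, S_ud = 75, S_dd = 48
Terminal payoffs (K − S): max(-27.19, 0) = 0, max(15, 0) = 15, max(42, 0) = 42
Node u (S = 93.75): continuation = 1/1.08·[0.6222·0.0000 + 0.3778·15.0000] = 5.2469; exercise value = 0.0000 ≤ continuation, so V_u = 5.2469
Node d (S = 60): continuation = 1/1.08·[0.6222·15.0000 + 0.3778·42.0000] = 23.3333; exercise value = 30.0000 > continuation, so V_d = 30.0000 (exercise)
Node 0 (S = 75): continuation = 1/1.08·[0.6222·5.2469 + 0.3778·30.0000] = 13.5167; exercise value = 15.0000 > continuation, so V_0 = 15.0000 (exercise)

$15.00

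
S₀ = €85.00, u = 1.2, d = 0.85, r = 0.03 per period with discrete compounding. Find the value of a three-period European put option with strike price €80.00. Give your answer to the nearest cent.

Risk-neutral probability p = (1 + 0.03 − 0.85)/(1.2 − 0.85) = 0.1800/0.3500 = 0.5143
Terminal stock prices: S_uuu = 146.9, S_uud = 104, S_udd = 73.69, S_ddd = 52.2
Terminal payoffs (K − S): max(-66.88, 0) = 0, max(-24.04, 0) = 0, max(6.305, 0) = 6.305, max(27.8, 0) = 27.8
Node uu (S = 122.4): V_uu = 1/1.03·[0.5143·0.0000 + 0.4857·0.0000] = 0.0000
Node ud (S = 86.7): V_ud = 1/1.03·[0.5143·0.0000 + 0.4857·6.3050] = 2.9732
Node dd (S = 61.41): V_dd = 1/1.03·[0.5143·6.3050 + 0.4857·27.7994] = 16.2574
Node u (S = 102): V_u = 1/1.03·[0.5143·0.0000 + 0.4857·2.9732] = 1.4021
Node d (S = 72.25): V_d = 1/1.03·[0.5143·2.9732 + 0.4857·16.2574] = 9.1510
Node 0 (S = 85): V_0 = 1/1.03·[0.5143·1.4021 + 0.4857·9.1510] = 5.0154

€5.02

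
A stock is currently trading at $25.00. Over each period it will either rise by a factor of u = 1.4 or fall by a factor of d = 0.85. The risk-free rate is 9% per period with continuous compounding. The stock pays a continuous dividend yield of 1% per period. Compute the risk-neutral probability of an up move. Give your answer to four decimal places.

Per-period risk-free factor R = e^0.09 = 1.0942; dividend-adjusted growth = e^(0.09−0.01) = 1.0833.
Risk-neutral probability p = (1.0833 − 0.85)/(1.4 − 0.85) = 0.2333/0.5500 = 0.4242

p = 0.4242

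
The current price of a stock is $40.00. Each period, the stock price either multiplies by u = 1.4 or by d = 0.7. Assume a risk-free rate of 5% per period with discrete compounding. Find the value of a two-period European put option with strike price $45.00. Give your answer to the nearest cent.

Risk-neutral probability p = (1 + 0.05 − 0.7)/(1.4 − 0.7) = 0.3500/0.7000 = 0.5000
Terminal stock prices: S_uu = 78.4, S_ud = 39.2, S_dd = 19.6
Terminal payoffs (K − S): max(-33.4, 0) = 0, max(5.8, 0) = 5.8, max(25.4, 0) = 25.4
Node u (S = 56): V_u = 1/1.05·[0.5000·0.0000 + 0.5000·5.8000] = 2.7619
Node d (S = 28): V_d = 1/1.05·[0.5000·5.8000 + 0.5000·25.4000] = 14.8571
Node 0 (S = 40): V_0 = 1/1.05·[0.5000·2.7619 + 0.5000·14.8571] = 8.3900

$8.39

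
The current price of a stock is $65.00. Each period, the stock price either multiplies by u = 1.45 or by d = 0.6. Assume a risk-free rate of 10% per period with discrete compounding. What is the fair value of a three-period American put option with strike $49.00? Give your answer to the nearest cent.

Risk-neutral probability p = (1 + 0.1 − 0.6)/(1.45 − 0.6) = 0.5000/0.8500 = 0.5882
Terminal stock prices: S_uuu = 198.2, S_uud = 82, S_udd = 33.93, S_ddd = 14.04
Terminal payoffs (K − S): max(-149.2, 0) = 0, max(-33, 0) = 0, max(15.07, 0) = 15.07, max(34.96, 0) = 34.96
Node uu (S = 136.7): continuation = 1/1.1·[0.5882·0.0000 + 0.4118·0.0000] = 0.0000; exercise value = 0.0000 ≤ continuation, so V_uu = 0.0000
Node ud (S = 56.55): continuation = 1/1.1·[0.5882·0.0000 + 0.4118·15.0700] = 5.6412; exercise value = 0.0000 ≤ continuation, so V_ud = 5.6412
Node dd (S = 23.4): continuation = 1/1.1·[0.5882·15.0700 + 0.4118·34.9600] = 21.1455; exercise value = 25.6000 > continuation, so V_dd = 25.6000 (exercise)
Node u (S = 94.25): continuation = 1/1.1·[0.5882·0.0000 + 0.4118·5.6412] = 2.1117; exercise value = 0.0000 ≤ continuation, so V_u = 2.1117
Node d (S = 39): continuation = 1/1.1·[0.5882·5.6412 + 0.4118·25.6000] = 12.5996; exercise value = 10.0000 ≤ continuation, so V_d = 12.5996
Node 0 (S = 65): continuation = 1/1.1·[0.5882·2.1117 + 0.4118·12.5996] = 5.8456; exercise value = 0.0000 ≤ continuation, so V_0 = 5.8456

$5.85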